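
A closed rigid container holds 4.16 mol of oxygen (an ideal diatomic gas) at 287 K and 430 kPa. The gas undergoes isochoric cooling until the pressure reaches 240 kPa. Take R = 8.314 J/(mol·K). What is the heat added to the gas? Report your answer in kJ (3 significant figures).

Constant volume ⇒ W = 0, so Q = ΔU = nCᵥΔT with Cᵥ = 5R/2 = 20.79 J/(mol·K).
At constant V, T₂/T₁ = P₂/P₁ ⇒ ΔT = T₁(P₂/P₁ − 1) = 287·(240/430 − 1) = -126.8 K.
ΔU = (4.16)(20.79)(-126.8) = -10965 J.

Q ≈ -11.0 kJ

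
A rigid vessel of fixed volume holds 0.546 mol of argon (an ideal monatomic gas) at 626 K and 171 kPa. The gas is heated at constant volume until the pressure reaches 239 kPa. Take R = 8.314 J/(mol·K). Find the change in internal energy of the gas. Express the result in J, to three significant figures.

Constant volume ⇒ W = 0, so Q = ΔU = nCᵥΔT with Cᵥ = 3R/2 = 12.47 J/(mol·K).
At constant V, T₂/T₁ = P₂/P₁ ⇒ ΔT = T₁(P₂/P₁ − 1) = 626·(239/171 − 1) = 248.9 K.
ΔU = (0.546)(12.47)(248.9) = 1695 J.

ΔU ≈ 1700 J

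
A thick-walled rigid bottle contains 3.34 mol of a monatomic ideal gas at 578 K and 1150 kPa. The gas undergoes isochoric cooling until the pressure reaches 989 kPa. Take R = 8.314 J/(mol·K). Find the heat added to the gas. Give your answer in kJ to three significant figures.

Constant volume ⇒ W = 0, so Q = ΔU = nCᵥΔT with Cᵥ = 3R/2 = 12.47 J/(mol·K).
At constant V, T₂/T₁ = P₂/P₁ ⇒ ΔT = T₁(P₂/P₁ − 1) = 578·(989/1150 − 1) = -80.92 K.
ΔU = (3.34)(12.47)(-80.92) = -3371 J.

Q ≈ -3.37 kJ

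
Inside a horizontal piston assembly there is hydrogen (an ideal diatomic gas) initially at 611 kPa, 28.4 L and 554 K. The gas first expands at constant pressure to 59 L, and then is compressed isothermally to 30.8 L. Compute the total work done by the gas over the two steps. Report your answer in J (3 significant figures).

Step 1 (isobaric): W = PΔV = (611 kPa)(59 − 28.4 L) = 18697 J.
After step 1: P = 611 kPa, V = 59 L, T = 1151 K.
Step 2 (isothermal): W = P₁V₁ ln(V₂/V₁) = (36049) ln(30.8/59) = -23433 J.
W_total = 18697 − 23433 = -4736 J.

W_total ≈ -4740 J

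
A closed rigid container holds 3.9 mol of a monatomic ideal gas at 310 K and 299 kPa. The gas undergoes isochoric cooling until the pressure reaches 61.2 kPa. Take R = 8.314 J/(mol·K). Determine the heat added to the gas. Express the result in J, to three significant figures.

Constant volume ⇒ W = 0, so Q = ΔU = nCᵥΔT with Cᵥ = 3R/2 = 12.47 J/(mol·K).
At constant V, T₂/T₁ = P₂/P₁ ⇒ ΔT = T₁(P₂/P₁ − 1) = 310·(61.2/299 − 1) = -246.5 K.
ΔU = (3.9)(12.47)(-246.5) = -11991 J.

Q ≈ -12000 J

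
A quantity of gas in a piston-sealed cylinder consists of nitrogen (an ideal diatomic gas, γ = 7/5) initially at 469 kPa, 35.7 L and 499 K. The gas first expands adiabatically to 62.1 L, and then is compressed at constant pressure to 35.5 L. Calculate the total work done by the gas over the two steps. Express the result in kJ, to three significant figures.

W_total ≈ 2.57 kJ

Step 1 (adiabatic): W = (P₁V₁ − P₂V₂)/(γ−1) = (16743 − 13418)/0.4 = 8314 J.
After step 1: P = 216.1 kPa, V = 62.1 L, T = 399.9 K.
Step 2 (isobaric): W = PΔV = (216.1 kPa)(35.5 − 62.1 L) = -5747 J.
W_total = 8314 − 5747 = 2567 J.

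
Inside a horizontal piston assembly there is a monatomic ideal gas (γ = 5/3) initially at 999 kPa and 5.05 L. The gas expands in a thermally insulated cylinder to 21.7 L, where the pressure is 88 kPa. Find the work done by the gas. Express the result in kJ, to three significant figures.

W ≈ 4.70 kJ

Adiabatic: W = (P₁V₁ − P₂V₂)/(γ − 1) with γ = 5/3.
P₁V₁ = 5045 J, P₂V₂ = 1910 J.
W = (5045 − 1910) / 0.6667 = 4703 J.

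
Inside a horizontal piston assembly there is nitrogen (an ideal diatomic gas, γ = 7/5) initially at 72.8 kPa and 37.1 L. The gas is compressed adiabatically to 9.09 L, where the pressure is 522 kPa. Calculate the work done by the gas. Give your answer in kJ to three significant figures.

W ≈ -5.11 kJ

Adiabatic: W = (P₁V₁ − P₂V₂)/(γ − 1) with γ = 7/5.
P₁V₁ = 2701 J, P₂V₂ = 4745 J.
W = (2701 − 4745) / 0.4 = -5110 J.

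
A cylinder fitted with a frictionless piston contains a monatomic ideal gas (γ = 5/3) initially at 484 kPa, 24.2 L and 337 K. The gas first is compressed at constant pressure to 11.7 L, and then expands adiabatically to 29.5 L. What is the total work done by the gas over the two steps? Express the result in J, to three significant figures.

Step 1 (isobaric): W = PΔV = (484 kPa)(11.7 − 24.2 L) = -6050 J.
After step 1: P = 484 kPa, V = 11.7 L, T = 162.9 K.
Step 2 (adiabatic): W = (P₁V₁ − P₂V₂)/(γ−1) = (5663 − 3057)/0.667 = 3909 J.
W_total = -6050 + 3909 = -2141 J.

W_total ≈ -2140 J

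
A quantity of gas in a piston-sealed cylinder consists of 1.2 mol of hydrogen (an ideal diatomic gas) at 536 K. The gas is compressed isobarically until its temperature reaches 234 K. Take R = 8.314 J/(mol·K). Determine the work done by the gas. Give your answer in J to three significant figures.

W ≈ -3010 J

Isobaric: W = P ΔV = nR ΔT.
W = (1.2)(8.314)(234 − 536) = -3013 J.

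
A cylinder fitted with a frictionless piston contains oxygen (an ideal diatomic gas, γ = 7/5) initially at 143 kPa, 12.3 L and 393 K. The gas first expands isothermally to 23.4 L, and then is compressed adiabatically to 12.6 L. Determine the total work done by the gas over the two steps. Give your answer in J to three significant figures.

Step 1 (isothermal): W = P₁V₁ ln(V₂/V₁) = (1759) ln(23.4/12.3) = 1131 J.
After step 1: P = 75.17 kPa, V = 23.4 L, T = 393 K.
Step 2 (adiabatic): W = (P₁V₁ − P₂V₂)/(γ−1) = (1759 − 2253)/0.4 = -1235 J.
W_total = 1131 − 1235 = -104.3 J.

W_total ≈ -104 J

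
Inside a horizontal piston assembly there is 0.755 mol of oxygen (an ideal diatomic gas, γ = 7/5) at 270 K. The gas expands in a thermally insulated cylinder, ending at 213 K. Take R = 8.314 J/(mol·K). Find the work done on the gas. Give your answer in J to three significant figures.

Adiabatic ⇒ Q = 0, so W_by = −ΔU = nCᵥ(T₁ − T₂).
Cᵥ = 5R/2 = 20.79 J/(mol·K).
W = (0.755)(20.79)(270 − 213) = 894.5 J.
Work on gas = −W_by = -894.5 J.

W ≈ -894 J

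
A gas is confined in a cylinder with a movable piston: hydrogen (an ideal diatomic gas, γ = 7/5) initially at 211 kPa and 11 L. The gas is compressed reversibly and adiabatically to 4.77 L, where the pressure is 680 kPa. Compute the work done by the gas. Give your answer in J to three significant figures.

W ≈ -2310 J

Adiabatic: W = (P₁V₁ − P₂V₂)/(γ − 1) with γ = 7/5.
P₁V₁ = 2321 J, P₂V₂ = 3244 J.
W = (2321 − 3244) / 0.4 = -2307 J.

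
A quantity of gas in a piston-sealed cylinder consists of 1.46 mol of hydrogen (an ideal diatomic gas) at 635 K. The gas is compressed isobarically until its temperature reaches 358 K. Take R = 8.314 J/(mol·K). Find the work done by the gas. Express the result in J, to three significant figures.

Isobaric: W = P ΔV = nR ΔT.
W = (1.46)(8.314)(358 − 635) = -3362 J.

W ≈ -3360 J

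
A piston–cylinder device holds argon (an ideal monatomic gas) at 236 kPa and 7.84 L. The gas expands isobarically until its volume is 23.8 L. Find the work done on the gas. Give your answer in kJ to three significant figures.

Isobaric: W = P ΔV.
W = (236 kPa)(23.8 − 7.84 L) = (236)(15.96) = 3767 J.
Work on gas = −W_by = -3767 J.

W ≈ -3.77 kJ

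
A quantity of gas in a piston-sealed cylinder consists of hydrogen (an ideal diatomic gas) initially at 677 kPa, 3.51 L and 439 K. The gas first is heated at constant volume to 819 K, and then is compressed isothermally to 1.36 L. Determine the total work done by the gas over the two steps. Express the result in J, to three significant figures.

Step 1 (isochoric): W = 0 (constant volume).
After step 1: P = 1263 kPa (V unchanged).
Step 2 (isothermal): W = P₁V₁ ln(V₂/V₁) = (4433) ln(1.36/3.51) = -4203 J.
W_total = 0 − 4203 = -4203 J.

W_total ≈ -4200 J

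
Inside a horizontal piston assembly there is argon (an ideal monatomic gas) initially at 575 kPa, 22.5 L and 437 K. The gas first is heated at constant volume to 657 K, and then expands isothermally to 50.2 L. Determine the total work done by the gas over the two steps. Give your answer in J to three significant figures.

W_total ≈ 15600 J

Step 1 (isochoric): W = 0 (constant volume).
After step 1: P = 864.5 kPa (V unchanged).
Step 2 (isothermal): W = P₁V₁ ln(V₂/V₁) = (19451) ln(50.2/22.5) = 15609 J.
W_total = 0 + 15609 = 15609 J.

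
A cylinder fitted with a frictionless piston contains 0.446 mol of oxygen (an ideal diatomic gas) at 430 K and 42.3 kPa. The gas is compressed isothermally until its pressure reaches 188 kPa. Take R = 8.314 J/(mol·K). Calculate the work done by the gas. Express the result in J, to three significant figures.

Isothermal process: W = nRT ln(V₂/V₁) = nRT ln(P₁/P₂).
W = (0.446)(8.314)(430) × ln(42.3/188)
  = 1594 × ln(0.225) = 1594 × -1.492
W_by_gas = -2378 J.

W ≈ -2380 J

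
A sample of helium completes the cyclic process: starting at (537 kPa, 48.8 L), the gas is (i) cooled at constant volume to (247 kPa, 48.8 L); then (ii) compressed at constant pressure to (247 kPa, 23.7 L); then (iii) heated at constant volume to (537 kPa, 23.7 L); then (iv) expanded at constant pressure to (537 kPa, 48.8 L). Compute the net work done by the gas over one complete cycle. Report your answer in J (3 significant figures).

Constant-volume legs do no work.
W(ii) = (247)(23.7 − 48.8) = -6200 J; W(iv) = (537)(48.8 − 23.7) = 13479 J.
W_net = -6200 + 13479 = 7279 J (the clockwise enclosed area).

W_net ≈ 7280 J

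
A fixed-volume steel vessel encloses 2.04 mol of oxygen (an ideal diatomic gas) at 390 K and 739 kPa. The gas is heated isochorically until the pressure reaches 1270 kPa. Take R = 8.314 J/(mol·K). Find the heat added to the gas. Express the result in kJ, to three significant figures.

Constant volume ⇒ W = 0, so Q = ΔU = nCᵥΔT with Cᵥ = 5R/2 = 20.79 J/(mol·K).
At constant V, T₂/T₁ = P₂/P₁ ⇒ ΔT = T₁(P₂/P₁ − 1) = 390·(1270/739 − 1) = 280.2 K.
ΔU = (2.04)(20.79)(280.2) = 11882 J.

Q ≈ 11.9 kJ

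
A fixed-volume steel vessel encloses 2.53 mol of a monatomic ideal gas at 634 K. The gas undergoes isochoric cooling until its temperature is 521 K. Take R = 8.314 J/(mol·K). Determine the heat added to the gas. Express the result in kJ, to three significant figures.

Q ≈ -3.57 kJ

Constant volume ⇒ W = 0, so Q = ΔU = nCᵥΔT with Cᵥ = 3R/2 = 12.47 J/(mol·K).
ΔU = (2.53)(12.47)(521 − 634) = -3565 J.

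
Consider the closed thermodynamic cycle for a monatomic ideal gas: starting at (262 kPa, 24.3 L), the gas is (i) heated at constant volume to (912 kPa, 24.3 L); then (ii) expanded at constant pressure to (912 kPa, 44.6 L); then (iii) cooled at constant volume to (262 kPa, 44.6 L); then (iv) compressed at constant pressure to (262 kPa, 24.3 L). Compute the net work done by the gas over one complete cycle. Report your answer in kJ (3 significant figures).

Constant-volume legs do no work.
W(ii) = (912)(44.6 − 24.3) = 18514 J; W(iv) = (262)(24.3 − 44.6) = -5319 J.
W_net = 18514 − 5319 = 13195 J (the clockwise enclosed area).

W_net ≈ 13.2 kJ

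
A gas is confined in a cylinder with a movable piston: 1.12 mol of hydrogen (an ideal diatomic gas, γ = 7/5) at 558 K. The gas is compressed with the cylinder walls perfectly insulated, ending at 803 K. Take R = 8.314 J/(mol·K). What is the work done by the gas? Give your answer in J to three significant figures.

W ≈ -5700 J

Adiabatic ⇒ Q = 0, so W_by = −ΔU = nCᵥ(T₁ − T₂).
Cᵥ = 5R/2 = 20.79 J/(mol·K).
W = (1.12)(20.79)(558 − 803) = -5703 J.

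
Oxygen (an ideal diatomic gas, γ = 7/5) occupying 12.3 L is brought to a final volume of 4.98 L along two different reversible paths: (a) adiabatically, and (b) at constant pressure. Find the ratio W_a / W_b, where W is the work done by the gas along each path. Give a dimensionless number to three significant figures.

Path (a) adiabatic: W = P₁V₁(1 − (V₁/V₂)^(γ−1))/(γ−1) → W_a/(P₁V₁) = -1.089.
Path (b) isobaric: W = P₁(V₂ − V₁) → W_b/(P₁V₁) = -0.5951.
W_a / W_b = -1.089 / -0.5951 = 1.83.

W_a / W_b ≈ 1.83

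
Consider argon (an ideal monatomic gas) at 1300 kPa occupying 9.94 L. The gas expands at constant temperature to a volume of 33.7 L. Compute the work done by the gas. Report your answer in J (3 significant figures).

Isothermal: W = nRT ln(V₂/V₁) = P₁V₁ ln(V₂/V₁).
P₁V₁ = (1300 kPa)(9.94 L) = 12922 J.
W = 12922 × ln(33.7/9.94) = 12922 × 1.221
W_by_gas = 15777 J.

W ≈ 15800 J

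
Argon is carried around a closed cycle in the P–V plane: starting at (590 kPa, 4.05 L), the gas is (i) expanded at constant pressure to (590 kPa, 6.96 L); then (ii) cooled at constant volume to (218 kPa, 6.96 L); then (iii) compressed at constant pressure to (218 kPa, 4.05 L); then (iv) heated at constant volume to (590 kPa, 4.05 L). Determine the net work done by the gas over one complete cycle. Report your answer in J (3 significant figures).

W_net ≈ 1080 J

Constant-volume legs do no work.
W(i) = (590)(6.96 − 4.05) = 1717 J; W(iii) = (218)(4.05 − 6.96) = -634.4 J.
W_net = 1717 − 634.4 = 1083 J (the clockwise enclosed area).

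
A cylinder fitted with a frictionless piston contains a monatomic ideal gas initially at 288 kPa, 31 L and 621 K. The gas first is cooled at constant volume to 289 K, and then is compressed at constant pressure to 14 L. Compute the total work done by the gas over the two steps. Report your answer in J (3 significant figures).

Step 1 (isochoric): W = 0 (constant volume).
After step 1: P = 134 kPa (V unchanged).
Step 2 (isobaric): W = PΔV = (134 kPa)(14 − 31 L) = -2278 J.
W_total = 0 − 2278 = -2278 J.

W_total ≈ -2280 J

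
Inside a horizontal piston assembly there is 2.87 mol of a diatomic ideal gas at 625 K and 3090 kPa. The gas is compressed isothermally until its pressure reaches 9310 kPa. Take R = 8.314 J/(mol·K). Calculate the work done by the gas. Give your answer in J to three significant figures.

W ≈ -16400 J

Isothermal process: W = nRT ln(V₂/V₁) = nRT ln(P₁/P₂).
W = (2.87)(8.314)(625) × ln(3090/9310)
  = 14913 × ln(0.3319) = 14913 × -1.103
W_by_gas = -16448 J.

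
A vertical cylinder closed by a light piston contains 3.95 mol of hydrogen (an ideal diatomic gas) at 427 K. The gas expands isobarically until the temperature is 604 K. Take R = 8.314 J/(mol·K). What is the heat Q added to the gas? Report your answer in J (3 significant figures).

Isobaric: W = nRΔT = (3.95)(8.314)(177) = 5813 J.
ΔU = nCᵥΔT with Cᵥ = 5R/2: ΔU = (3.95)(20.79)(177) = 14532 J.
Q = ΔU + W = 14532 + 5813 = 20345 J.

Q ≈ 20300 J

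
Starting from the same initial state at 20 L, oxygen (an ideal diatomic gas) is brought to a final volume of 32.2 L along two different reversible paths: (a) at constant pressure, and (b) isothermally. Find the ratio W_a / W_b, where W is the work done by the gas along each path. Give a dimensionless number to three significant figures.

W_a / W_b ≈ 1.28

Path (a) isobaric: W = P₁(V₂ − V₁) → W_a/(P₁V₁) = 0.61.
Path (b) isothermal: W = P₁V₁ ln(V₂/V₁) → W_b/(P₁V₁) = 0.4762.
W_a / W_b = 0.61 / 0.4762 = 1.281.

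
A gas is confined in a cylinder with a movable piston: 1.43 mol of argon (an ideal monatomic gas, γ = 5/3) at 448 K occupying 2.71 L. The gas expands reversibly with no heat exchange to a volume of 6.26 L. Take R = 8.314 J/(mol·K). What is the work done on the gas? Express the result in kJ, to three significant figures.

W ≈ -3.42 kJ

Adiabatic: TV^(γ−1) = const with γ = 5/3.
T₂ = T₁ (V₁/V₂)^(γ−1) = 448 × (2.71/6.26)^0.667 = 448 × 0.5723 = 256.4 K.
W_by = nCᵥ(T₁ − T₂) = (1.43)(12.47)(448 − 256.4) = 3417 J.
Work on gas = −W_by = -3417 J.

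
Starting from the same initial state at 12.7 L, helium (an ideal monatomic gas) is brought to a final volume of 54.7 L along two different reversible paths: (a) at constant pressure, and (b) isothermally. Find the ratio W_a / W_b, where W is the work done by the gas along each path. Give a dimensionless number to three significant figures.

Path (a) isobaric: W = P₁(V₂ − V₁) → W_a/(P₁V₁) = 3.307.
Path (b) isothermal: W = P₁V₁ ln(V₂/V₁) → W_b/(P₁V₁) = 1.46.
W_a / W_b = 3.307 / 1.46 = 2.265.

W_a / W_b ≈ 2.26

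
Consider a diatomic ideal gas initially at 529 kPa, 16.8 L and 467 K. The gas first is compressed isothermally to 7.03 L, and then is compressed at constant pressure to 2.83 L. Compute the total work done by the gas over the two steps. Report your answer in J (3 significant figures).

W_total ≈ -13100 J

Step 1 (isothermal): W = P₁V₁ ln(V₂/V₁) = (8887) ln(7.03/16.8) = -7742 J.
After step 1: P = 1264 kPa, V = 7.03 L, T = 467 K.
Step 2 (isobaric): W = PΔV = (1264 kPa)(2.83 − 7.03 L) = -5310 J.
W_total = -7742 − 5310 = -13052 J.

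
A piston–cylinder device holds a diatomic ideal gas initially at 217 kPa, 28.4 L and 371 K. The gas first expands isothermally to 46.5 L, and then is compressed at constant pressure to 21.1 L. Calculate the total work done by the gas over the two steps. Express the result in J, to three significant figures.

Step 1 (isothermal): W = P₁V₁ ln(V₂/V₁) = (6163) ln(46.5/28.4) = 3039 J.
After step 1: P = 132.5 kPa, V = 46.5 L, T = 371 K.
Step 2 (isobaric): W = PΔV = (132.5 kPa)(21.1 − 46.5 L) = -3366 J.
W_total = 3039 − 3366 = -327.7 J.

W_total ≈ -328 J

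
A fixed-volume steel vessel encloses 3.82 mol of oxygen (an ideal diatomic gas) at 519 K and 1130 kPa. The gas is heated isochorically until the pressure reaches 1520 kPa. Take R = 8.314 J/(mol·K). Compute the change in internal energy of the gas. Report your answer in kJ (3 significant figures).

Constant volume ⇒ W = 0, so Q = ΔU = nCᵥΔT with Cᵥ = 5R/2 = 20.79 J/(mol·K).
At constant V, T₂/T₁ = P₂/P₁ ⇒ ΔT = T₁(P₂/P₁ − 1) = 519·(1520/1130 − 1) = 179.1 K.
ΔU = (3.82)(20.79)(179.1) = 14222 J.

ΔU ≈ 14.2 kJ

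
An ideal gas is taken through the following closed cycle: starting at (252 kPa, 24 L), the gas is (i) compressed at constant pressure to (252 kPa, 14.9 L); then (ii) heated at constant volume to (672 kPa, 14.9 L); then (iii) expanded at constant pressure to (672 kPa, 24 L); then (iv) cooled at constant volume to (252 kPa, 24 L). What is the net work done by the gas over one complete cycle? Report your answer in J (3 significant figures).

Constant-volume legs do no work.
W(i) = (252)(14.9 − 24) = -2293 J; W(iii) = (672)(24 − 14.9) = 6115 J.
W_net = -2293 + 6115 = 3822 J (the clockwise enclosed area).

W_net ≈ 3820 J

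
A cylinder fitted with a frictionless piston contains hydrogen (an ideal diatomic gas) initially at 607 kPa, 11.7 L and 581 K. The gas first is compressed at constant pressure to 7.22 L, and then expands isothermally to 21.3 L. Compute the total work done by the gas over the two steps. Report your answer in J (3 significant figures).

W_total ≈ 2020 J

Step 1 (isobaric): W = PΔV = (607 kPa)(7.22 − 11.7 L) = -2719 J.
After step 1: P = 607 kPa, V = 7.22 L, T = 358.5 K.
Step 2 (isothermal): W = P₁V₁ ln(V₂/V₁) = (4383) ln(21.3/7.22) = 4741 J.
W_total = -2719 + 4741 = 2022 J.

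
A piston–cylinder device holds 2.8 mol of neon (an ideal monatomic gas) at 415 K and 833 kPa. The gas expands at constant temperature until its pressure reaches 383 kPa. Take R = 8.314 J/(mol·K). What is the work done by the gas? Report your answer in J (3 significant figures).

W ≈ 7510 J

Isothermal process: W = nRT ln(V₂/V₁) = nRT ln(P₁/P₂).
W = (2.8)(8.314)(415) × ln(833/383)
  = 9661 × ln(2.175) = 9661 × 0.777
W_by_gas = 7506 J.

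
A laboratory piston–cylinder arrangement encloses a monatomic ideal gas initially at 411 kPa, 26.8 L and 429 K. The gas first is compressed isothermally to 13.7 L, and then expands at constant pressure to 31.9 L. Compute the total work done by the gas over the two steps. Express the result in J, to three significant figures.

Step 1 (isothermal): W = P₁V₁ ln(V₂/V₁) = (11015) ln(13.7/26.8) = -7391 J.
After step 1: P = 804 kPa, V = 13.7 L, T = 429 K.
Step 2 (isobaric): W = PΔV = (804 kPa)(31.9 − 13.7 L) = 14633 J.
W_total = -7391 + 14633 = 7242 J.

W_total ≈ 7240 J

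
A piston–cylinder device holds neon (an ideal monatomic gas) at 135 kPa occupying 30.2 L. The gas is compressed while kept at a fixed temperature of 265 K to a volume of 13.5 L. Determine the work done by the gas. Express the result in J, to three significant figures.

Isothermal: W = nRT ln(V₂/V₁) = P₁V₁ ln(V₂/V₁).
P₁V₁ = (135 kPa)(30.2 L) = 4077 J.
W = 4077 × ln(13.5/30.2) = 4077 × -0.8052
W_by_gas = -3283 J.

W ≈ -3280 J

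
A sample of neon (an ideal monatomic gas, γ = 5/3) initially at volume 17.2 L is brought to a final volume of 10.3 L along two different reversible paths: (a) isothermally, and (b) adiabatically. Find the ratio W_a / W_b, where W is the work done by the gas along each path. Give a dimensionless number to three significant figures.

W_a / W_b ≈ 0.839

Path (a) isothermal: W = P₁V₁ ln(V₂/V₁) → W_a/(P₁V₁) = -0.5128.
Path (b) adiabatic: W = P₁V₁(1 − (V₁/V₂)^(γ−1))/(γ−1) → W_b/(P₁V₁) = -0.6113.
W_a / W_b = -0.5128 / -0.6113 = 0.8388.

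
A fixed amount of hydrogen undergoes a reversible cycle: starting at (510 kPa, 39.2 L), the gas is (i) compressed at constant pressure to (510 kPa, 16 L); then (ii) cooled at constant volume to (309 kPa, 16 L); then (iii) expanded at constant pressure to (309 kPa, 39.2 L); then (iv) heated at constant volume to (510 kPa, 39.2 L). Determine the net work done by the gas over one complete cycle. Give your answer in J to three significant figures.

Constant-volume legs do no work.
W(i) = (510)(16 − 39.2) = -11832 J; W(iii) = (309)(39.2 − 16) = 7169 J.
W_net = -11832 + 7169 = -4663 J (the counter-clockwise enclosed area).

W_net ≈ -4660 J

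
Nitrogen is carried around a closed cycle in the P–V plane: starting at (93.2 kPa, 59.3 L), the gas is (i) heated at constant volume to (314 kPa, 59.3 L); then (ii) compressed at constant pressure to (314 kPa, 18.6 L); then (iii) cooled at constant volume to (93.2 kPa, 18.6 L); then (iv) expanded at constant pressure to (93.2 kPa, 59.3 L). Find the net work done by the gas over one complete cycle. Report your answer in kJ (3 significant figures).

Constant-volume legs do no work.
W(ii) = (314)(18.6 − 59.3) = -12780 J; W(iv) = (93.2)(59.3 − 18.6) = 3793 J.
W_net = -12780 + 3793 = -8987 J (the counter-clockwise enclosed area).

W_net ≈ -8.99 kJ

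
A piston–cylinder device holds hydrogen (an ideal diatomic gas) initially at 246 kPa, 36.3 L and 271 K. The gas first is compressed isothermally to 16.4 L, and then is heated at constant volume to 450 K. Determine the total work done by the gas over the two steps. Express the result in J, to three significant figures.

W_total ≈ -7100 J

Step 1 (isothermal): W = P₁V₁ ln(V₂/V₁) = (8930) ln(16.4/36.3) = -7095 J.
Step 2 (isochoric): W = 0 (constant volume).
W_total = -7095 + 0 = -7095 J.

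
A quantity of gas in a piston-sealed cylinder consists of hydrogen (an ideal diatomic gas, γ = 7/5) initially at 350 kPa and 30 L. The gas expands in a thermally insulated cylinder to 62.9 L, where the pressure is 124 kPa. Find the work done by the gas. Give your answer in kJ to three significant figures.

W ≈ 6.75 kJ

Adiabatic: W = (P₁V₁ − P₂V₂)/(γ − 1) with γ = 7/5.
P₁V₁ = 10500 J, P₂V₂ = 7800 J.
W = (10500 − 7800) / 0.4 = 6751 J.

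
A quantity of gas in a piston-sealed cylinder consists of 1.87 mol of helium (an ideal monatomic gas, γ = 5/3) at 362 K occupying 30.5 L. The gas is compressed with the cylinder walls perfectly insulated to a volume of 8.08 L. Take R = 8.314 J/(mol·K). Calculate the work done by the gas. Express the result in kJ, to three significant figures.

Adiabatic: TV^(γ−1) = const with γ = 5/3.
T₂ = T₁ (V₁/V₂)^(γ−1) = 362 × (30.5/8.08)^0.667 = 362 × 2.424 = 877.6 K.
W_by = nCᵥ(T₁ − T₂) = (1.87)(12.47)(362 − 877.6) = -12024 J.

W ≈ -12.0 kJ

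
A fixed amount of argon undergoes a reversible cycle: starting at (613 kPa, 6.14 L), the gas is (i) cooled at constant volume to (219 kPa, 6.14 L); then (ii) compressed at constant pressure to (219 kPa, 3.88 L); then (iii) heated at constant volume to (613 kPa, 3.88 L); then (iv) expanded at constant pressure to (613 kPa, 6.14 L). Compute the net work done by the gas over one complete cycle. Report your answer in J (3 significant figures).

W_net ≈ 890 J

Constant-volume legs do no work.
W(ii) = (219)(3.88 − 6.14) = -494.9 J; W(iv) = (613)(6.14 − 3.88) = 1385 J.
W_net = -494.9 + 1385 = 890.4 J (the clockwise enclosed area).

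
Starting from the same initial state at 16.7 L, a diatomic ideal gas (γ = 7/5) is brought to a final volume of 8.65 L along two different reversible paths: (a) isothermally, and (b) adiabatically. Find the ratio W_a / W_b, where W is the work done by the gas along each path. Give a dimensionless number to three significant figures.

W_a / W_b ≈ 0.874

Path (a) isothermal: W = P₁V₁ ln(V₂/V₁) → W_a/(P₁V₁) = -0.6578.
Path (b) adiabatic: W = P₁V₁(1 − (V₁/V₂)^(γ−1))/(γ−1) → W_b/(P₁V₁) = -0.7525.
W_a / W_b = -0.6578 / -0.7525 = 0.8742.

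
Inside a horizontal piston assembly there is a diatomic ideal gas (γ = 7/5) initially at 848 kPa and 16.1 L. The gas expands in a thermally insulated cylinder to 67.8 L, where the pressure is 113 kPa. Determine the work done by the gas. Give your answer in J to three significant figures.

Adiabatic: W = (P₁V₁ − P₂V₂)/(γ − 1) with γ = 7/5.
P₁V₁ = 13653 J, P₂V₂ = 7661 J.
W = (13653 − 7661) / 0.4 = 14979 J.

W ≈ 15000 J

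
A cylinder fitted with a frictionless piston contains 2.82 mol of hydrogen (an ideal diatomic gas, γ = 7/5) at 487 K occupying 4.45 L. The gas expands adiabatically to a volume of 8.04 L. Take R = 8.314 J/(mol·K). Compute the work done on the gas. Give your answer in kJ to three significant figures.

Adiabatic: TV^(γ−1) = const with γ = 7/5.
T₂ = T₁ (V₁/V₂)^(γ−1) = 487 × (4.45/8.04)^0.4 = 487 × 0.7893 = 384.4 K.
W_by = nCᵥ(T₁ − T₂) = (2.82)(20.79)(487 − 384.4) = 6014 J.
Work on gas = −W_by = -6014 J.

W ≈ -6.01 kJ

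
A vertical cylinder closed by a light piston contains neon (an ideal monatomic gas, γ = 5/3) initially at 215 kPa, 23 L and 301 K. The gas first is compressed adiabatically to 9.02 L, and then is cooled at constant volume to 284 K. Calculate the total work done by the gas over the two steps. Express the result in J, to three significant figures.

Step 1 (adiabatic): W = (P₁V₁ − P₂V₂)/(γ−1) = (4945 − 9230)/0.667 = -6427 J.
Step 2 (isochoric): W = 0 (constant volume).
W_total = -6427 + 0 = -6427 J.

W_total ≈ -6430 J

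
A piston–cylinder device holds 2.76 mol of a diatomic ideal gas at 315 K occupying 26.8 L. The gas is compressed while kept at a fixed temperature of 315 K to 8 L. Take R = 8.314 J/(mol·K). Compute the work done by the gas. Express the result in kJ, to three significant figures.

W ≈ -8.74 kJ

Isothermal: W = nRT ln(V₂/V₁).
W = (2.76)(8.314)(315) × ln(8/26.8)
  = 7228 × -1.209
W_by_gas = -8739 J.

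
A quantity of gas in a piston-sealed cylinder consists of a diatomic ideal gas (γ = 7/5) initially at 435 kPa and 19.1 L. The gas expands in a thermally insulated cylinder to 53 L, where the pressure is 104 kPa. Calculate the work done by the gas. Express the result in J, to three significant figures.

Adiabatic: W = (P₁V₁ − P₂V₂)/(γ − 1) with γ = 7/5.
P₁V₁ = 8308 J, P₂V₂ = 5512 J.
W = (8308 − 5512) / 0.4 = 6991 J.

W ≈ 6990 J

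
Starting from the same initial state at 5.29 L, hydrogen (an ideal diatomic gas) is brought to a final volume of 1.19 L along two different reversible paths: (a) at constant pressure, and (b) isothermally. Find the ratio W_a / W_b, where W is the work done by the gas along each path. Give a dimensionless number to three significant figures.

Path (a) isobaric: W = P₁(V₂ − V₁) → W_a/(P₁V₁) = -0.775.
Path (b) isothermal: W = P₁V₁ ln(V₂/V₁) → W_b/(P₁V₁) = -1.492.
W_a / W_b = -0.775 / -1.492 = 0.5195.

W_a / W_b ≈ 0.520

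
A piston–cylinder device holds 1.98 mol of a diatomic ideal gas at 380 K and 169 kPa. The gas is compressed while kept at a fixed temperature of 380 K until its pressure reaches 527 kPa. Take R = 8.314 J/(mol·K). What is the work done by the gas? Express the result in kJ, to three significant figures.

Isothermal process: W = nRT ln(V₂/V₁) = nRT ln(P₁/P₂).
W = (1.98)(8.314)(380) × ln(169/527)
  = 6255 × ln(0.3207) = 6255 × -1.137
W_by_gas = -7114 J.

W ≈ -7.11 kJ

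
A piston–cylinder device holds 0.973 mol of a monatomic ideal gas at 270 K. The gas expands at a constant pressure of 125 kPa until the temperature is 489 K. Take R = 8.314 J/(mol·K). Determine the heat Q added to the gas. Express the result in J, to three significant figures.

Q ≈ 4430 J

Isobaric: W = nRΔT = (0.973)(8.314)(219) = 1772 J.
ΔU = nCᵥΔT with Cᵥ = 3R/2: ΔU = (0.973)(12.47)(219) = 2657 J.
Q = ΔU + W = 2657 + 1772 = 4429 J.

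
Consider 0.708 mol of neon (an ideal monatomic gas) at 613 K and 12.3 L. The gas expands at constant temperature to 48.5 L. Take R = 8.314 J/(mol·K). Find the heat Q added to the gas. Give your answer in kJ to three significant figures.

Q ≈ 4.95 kJ

Isothermal ⇒ ΔU = 0, so Q = W = nRT ln(V₂/V₁).
Q = (0.708)(8.314)(613) ln(48.5/12.3) = 3608 × 1.372 = 4950 J.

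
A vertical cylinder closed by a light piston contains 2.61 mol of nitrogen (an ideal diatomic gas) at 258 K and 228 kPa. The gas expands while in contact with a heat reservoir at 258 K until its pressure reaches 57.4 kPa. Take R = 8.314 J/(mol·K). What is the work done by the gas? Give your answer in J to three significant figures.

W ≈ 7720 J

Isothermal process: W = nRT ln(V₂/V₁) = nRT ln(P₁/P₂).
W = (2.61)(8.314)(258) × ln(228/57.4)
  = 5598 × ln(3.972) = 5598 × 1.379
W_by_gas = 7722 J.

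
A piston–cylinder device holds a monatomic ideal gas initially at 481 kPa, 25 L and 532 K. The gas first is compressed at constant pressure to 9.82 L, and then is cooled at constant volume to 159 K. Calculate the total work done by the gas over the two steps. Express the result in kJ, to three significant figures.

W_total ≈ -7.30 kJ

Step 1 (isobaric): W = PΔV = (481 kPa)(9.82 − 25 L) = -7302 J.
Step 2 (isochoric): W = 0 (constant volume).
W_total = -7302 + 0 = -7302 J.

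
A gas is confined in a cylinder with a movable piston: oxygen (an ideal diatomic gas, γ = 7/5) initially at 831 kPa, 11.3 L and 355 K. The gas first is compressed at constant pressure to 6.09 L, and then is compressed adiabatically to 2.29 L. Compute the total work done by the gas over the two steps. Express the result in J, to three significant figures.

W_total ≈ -10400 J

Step 1 (isobaric): W = PΔV = (831 kPa)(6.09 − 11.3 L) = -4330 J.
After step 1: P = 831 kPa, V = 6.09 L, T = 191.3 K.
Step 2 (adiabatic): W = (P₁V₁ − P₂V₂)/(γ−1) = (5061 − 7484)/0.4 = -6058 J.
W_total = -4330 − 6058 = -10387 J.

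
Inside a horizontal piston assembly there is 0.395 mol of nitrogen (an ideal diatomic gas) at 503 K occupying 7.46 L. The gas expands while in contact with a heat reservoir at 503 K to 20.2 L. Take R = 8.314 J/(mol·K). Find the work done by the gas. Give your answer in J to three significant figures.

Isothermal: W = nRT ln(V₂/V₁).
W = (0.395)(8.314)(503) × ln(20.2/7.46)
  = 1652 × 0.9961
W_by_gas = 1645 J.

W ≈ 1650 J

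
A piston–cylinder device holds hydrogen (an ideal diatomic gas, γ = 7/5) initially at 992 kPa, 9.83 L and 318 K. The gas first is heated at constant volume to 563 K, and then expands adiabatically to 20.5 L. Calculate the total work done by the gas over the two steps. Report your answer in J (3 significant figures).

Step 1 (isochoric): W = 0 (constant volume).
After step 1: P = 1756 kPa (V unchanged).
Step 2 (adiabatic): W = (P₁V₁ − P₂V₂)/(γ−1) = (17264 − 12867)/0.4 = 10994 J.
W_total = 0 + 10994 = 10994 J.

W_total ≈ 11000 J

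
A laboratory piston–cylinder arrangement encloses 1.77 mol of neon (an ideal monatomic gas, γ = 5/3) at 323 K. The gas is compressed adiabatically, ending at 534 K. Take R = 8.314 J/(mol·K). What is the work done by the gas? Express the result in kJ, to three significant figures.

Adiabatic ⇒ Q = 0, so W_by = −ΔU = nCᵥ(T₁ − T₂).
Cᵥ = 3R/2 = 12.47 J/(mol·K).
W = (1.77)(12.47)(323 − 534) = -4658 J.

W ≈ -4.66 kJ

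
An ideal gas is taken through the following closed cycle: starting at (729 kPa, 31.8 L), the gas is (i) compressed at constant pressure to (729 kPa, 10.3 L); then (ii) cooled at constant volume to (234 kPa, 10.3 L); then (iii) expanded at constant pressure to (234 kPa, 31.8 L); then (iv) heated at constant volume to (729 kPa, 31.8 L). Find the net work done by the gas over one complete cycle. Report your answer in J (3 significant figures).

W_net ≈ -10600 J

Constant-volume legs do no work.
W(i) = (729)(10.3 − 31.8) = -15674 J; W(iii) = (234)(31.8 − 10.3) = 5031 J.
W_net = -15674 + 5031 = -10642 J (the counter-clockwise enclosed area).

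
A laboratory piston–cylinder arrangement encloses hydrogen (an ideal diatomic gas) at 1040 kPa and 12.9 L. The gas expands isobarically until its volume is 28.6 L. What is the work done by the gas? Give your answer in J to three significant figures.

Isobaric: W = P ΔV.
W = (1040 kPa)(28.6 − 12.9 L) = (1040)(15.7) = 16328 J.

W ≈ 16300 J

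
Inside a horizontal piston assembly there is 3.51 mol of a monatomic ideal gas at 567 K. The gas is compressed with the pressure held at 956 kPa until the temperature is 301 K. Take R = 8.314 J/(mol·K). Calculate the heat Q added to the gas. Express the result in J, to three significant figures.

Isobaric: W = nRΔT = (3.51)(8.314)(-266) = -7762 J.
ΔU = nCᵥΔT with Cᵥ = 3R/2: ΔU = (3.51)(12.47)(-266) = -11644 J.
Q = ΔU + W = -11644 − 7762 = -19406 J.

Q ≈ -19400 J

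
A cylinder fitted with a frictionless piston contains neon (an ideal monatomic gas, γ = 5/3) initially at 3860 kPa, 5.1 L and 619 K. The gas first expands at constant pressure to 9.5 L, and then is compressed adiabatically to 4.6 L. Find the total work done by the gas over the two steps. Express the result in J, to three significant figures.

Step 1 (isobaric): W = PΔV = (3860 kPa)(9.5 − 5.1 L) = 16984 J.
After step 1: P = 3860 kPa, V = 9.5 L, T = 1153 K.
Step 2 (adiabatic): W = (P₁V₁ − P₂V₂)/(γ−1) = (36670 − 59469)/0.667 = -34198 J.
W_total = 16984 − 34198 = -17214 J.

W_total ≈ -17200 J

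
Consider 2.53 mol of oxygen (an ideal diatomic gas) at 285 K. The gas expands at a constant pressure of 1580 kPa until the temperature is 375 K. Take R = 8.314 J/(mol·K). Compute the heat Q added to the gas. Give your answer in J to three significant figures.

Q ≈ 6630 J

Isobaric: W = nRΔT = (2.53)(8.314)(90) = 1893 J.
ΔU = nCᵥΔT with Cᵥ = 5R/2: ΔU = (2.53)(20.79)(90) = 4733 J.
Q = ΔU + W = 4733 + 1893 = 6626 J.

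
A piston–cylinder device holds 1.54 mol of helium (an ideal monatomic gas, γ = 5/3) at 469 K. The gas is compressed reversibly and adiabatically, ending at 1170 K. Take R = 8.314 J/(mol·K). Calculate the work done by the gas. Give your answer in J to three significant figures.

W ≈ -13500 J

Adiabatic ⇒ Q = 0, so W_by = −ΔU = nCᵥ(T₁ − T₂).
Cᵥ = 3R/2 = 12.47 J/(mol·K).
W = (1.54)(12.47)(469 − 1170) = -13463 J.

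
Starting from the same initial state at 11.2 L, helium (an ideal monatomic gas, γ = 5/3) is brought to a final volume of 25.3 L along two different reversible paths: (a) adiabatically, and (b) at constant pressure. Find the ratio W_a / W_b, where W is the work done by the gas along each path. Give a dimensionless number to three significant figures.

W_a / W_b ≈ 0.499

Path (a) adiabatic: W = P₁V₁(1 − (V₁/V₂)^(γ−1))/(γ−1) → W_a/(P₁V₁) = 0.6287.
Path (b) isobaric: W = P₁(V₂ − V₁) → W_b/(P₁V₁) = 1.259.
W_a / W_b = 0.6287 / 1.259 = 0.4994.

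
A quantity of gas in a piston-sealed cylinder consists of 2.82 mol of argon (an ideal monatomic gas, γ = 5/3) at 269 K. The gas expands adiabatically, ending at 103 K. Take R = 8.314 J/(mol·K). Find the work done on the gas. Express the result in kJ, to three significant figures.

W ≈ -5.84 kJ

Adiabatic ⇒ Q = 0, so W_by = −ΔU = nCᵥ(T₁ − T₂).
Cᵥ = 3R/2 = 12.47 J/(mol·K).
W = (2.82)(12.47)(269 − 103) = 5838 J.
Work on gas = −W_by = -5838 J.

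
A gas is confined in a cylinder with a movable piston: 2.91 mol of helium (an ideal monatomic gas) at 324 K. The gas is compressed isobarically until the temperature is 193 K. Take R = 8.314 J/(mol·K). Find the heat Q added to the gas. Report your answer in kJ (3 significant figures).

Q ≈ -7.92 kJ

Isobaric: W = nRΔT = (2.91)(8.314)(-131) = -3169 J.
ΔU = nCᵥΔT with Cᵥ = 3R/2: ΔU = (2.91)(12.47)(-131) = -4754 J.
Q = ΔU + W = -4754 − 3169 = -7923 J.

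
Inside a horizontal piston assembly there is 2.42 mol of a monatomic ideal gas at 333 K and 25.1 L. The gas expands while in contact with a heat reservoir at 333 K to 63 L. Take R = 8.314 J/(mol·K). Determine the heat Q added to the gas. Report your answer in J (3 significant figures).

Isothermal ⇒ ΔU = 0, so Q = W = nRT ln(V₂/V₁).
Q = (2.42)(8.314)(333) ln(63/25.1) = 6700 × 0.9203 = 6166 J.

Q ≈ 6170 J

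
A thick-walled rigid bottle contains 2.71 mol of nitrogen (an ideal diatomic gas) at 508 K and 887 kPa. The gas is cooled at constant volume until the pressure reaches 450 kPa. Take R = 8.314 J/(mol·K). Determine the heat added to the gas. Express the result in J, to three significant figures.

Constant volume ⇒ W = 0, so Q = ΔU = nCᵥΔT with Cᵥ = 5R/2 = 20.79 J/(mol·K).
At constant V, T₂/T₁ = P₂/P₁ ⇒ ΔT = T₁(P₂/P₁ − 1) = 508·(450/887 − 1) = -250.3 K.
ΔU = (2.71)(20.79)(-250.3) = -14097 J.

Q ≈ -14100 J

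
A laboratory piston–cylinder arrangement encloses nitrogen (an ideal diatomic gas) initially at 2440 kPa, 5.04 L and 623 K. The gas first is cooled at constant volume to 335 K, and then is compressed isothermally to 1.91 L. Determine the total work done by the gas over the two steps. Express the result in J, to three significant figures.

W_total ≈ -6420 J

Step 1 (isochoric): W = 0 (constant volume).
After step 1: P = 1312 kPa (V unchanged).
Step 2 (isothermal): W = P₁V₁ ln(V₂/V₁) = (6613) ln(1.91/5.04) = -6416 J.
W_total = 0 − 6416 = -6416 J.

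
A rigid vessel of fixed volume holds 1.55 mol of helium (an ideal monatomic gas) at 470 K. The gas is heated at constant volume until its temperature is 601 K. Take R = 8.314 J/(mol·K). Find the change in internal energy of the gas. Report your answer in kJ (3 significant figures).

ΔU ≈ 2.53 kJ

Constant volume ⇒ W = 0, so Q = ΔU = nCᵥΔT with Cᵥ = 3R/2 = 12.47 J/(mol·K).
ΔU = (1.55)(12.47)(601 − 470) = 2532 J.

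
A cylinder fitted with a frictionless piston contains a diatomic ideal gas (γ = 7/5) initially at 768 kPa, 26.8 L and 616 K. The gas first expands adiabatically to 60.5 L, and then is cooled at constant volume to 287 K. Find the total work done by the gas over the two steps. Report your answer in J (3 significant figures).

W_total ≈ 14300 J

Step 1 (adiabatic): W = (P₁V₁ − P₂V₂)/(γ−1) = (20582 − 14861)/0.4 = 14304 J.
Step 2 (isochoric): W = 0 (constant volume).
W_total = 14304 + 0 = 14304 J.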